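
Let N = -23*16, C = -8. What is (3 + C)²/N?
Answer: -25/368 ≈ -0.067935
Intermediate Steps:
N = -368
(3 + C)²/N = (3 - 8)²/(-368) = (-5)²*(-1/368) = 25*(-1/368) = -25/368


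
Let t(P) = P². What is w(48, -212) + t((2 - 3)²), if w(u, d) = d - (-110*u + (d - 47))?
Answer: 5328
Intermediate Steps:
w(u, d) = 47 + 110*u (w(u, d) = d - (-110*u + (-47 + d)) = d - (-47 + d - 110*u) = d + (47 - d + 110*u) = 47 + 110*u)
w(48, -212) + t((2 - 3)²) = (47 + 110*48) + ((2 - 3)²)² = (47 + 5280) + ((-1)²)² = 5327 + 1² = 5327 + 1 = 5328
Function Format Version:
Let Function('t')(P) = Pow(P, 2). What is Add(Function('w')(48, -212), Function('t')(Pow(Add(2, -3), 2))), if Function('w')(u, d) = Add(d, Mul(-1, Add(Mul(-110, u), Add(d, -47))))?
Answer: 5328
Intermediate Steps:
Function('w')(u, d) = Add(47, Mul(110, u)) (Function('w')(u, d) = Add(d, Mul(-1, Add(Mul(-110, u), Add(-47, d)))) = Add(d, Mul(-1, Add(-47, d, Mul(-110, u)))) = Add(d, Add(47, Mul(-1, d), Mul(110, u))) = Add(47, Mul(110, u)))
Add(Function('w')(48, -212), Function('t')(Pow(Add(2, -3), 2))) = Add(Add(47, Mul(110, 48)), Pow(Pow(Add(2, -3), 2), 2)) = Add(Add(47, 5280), Pow(Pow(-1, 2), 2)) = Add(5327, Pow(1, 2)) = Add(5327, 1) = 5328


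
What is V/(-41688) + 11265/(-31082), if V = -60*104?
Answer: -11485985/53989434 ≈ -0.21274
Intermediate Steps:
V = -6240
V/(-41688) + 11265/(-31082) = -6240/(-41688) + 11265/(-31082) = -6240*(-1/41688) + 11265*(-1/31082) = 260/1737 - 11265/31082 = -11485985/53989434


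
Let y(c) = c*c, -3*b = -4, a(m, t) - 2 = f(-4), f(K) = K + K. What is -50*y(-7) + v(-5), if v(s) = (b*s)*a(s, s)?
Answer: -2410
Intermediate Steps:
f(K) = 2*K
a(m, t) = -6 (a(m, t) = 2 + 2*(-4) = 2 - 8 = -6)
b = 4/3 (b = -⅓*(-4) = 4/3 ≈ 1.3333)
y(c) = c²
v(s) = -8*s (v(s) = (4*s/3)*(-6) = -8*s)
-50*y(-7) + v(-5) = -50*(-7)² - 8*(-5) = -50*49 + 40 = -2450 + 40 = -2410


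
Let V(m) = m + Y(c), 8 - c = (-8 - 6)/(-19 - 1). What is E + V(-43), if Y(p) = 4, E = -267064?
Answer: -267103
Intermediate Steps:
c = 73/10 (c = 8 - (-8 - 6)/(-19 - 1) = 8 - (-14)/(-20) = 8 - (-14)*(-1)/20 = 8 - 1*7/10 = 8 - 7/10 = 73/10 ≈ 7.3000)
V(m) = 4 + m (V(m) = m + 4 = 4 + m)
E + V(-43) = -267064 + (4 - 43) = -267064 - 39 = -267103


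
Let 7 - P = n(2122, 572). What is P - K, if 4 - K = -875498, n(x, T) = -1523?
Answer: -873972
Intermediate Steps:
K = 875502 (K = 4 - 1*(-875498) = 4 + 875498 = 875502)
P = 1530 (P = 7 - 1*(-1523) = 7 + 1523 = 1530)
P - K = 1530 - 1*875502 = 1530 - 875502 = -873972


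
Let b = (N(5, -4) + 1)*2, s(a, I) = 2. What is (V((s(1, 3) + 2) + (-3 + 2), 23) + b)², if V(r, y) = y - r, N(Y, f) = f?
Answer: 196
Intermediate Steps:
b = -6 (b = (-4 + 1)*2 = -3*2 = -6)
(V((s(1, 3) + 2) + (-3 + 2), 23) + b)² = ((23 - ((2 + 2) + (-3 + 2))) - 6)² = ((23 - (4 - 1)) - 6)² = ((23 - 1*3) - 6)² = ((23 - 3) - 6)² = (20 - 6)² = 14² = 196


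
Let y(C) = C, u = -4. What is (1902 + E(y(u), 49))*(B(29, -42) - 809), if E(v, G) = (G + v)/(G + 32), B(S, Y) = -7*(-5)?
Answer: -1472578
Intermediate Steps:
B(S, Y) = 35
E(v, G) = (G + v)/(32 + G)
(1902 + E(y(u), 49))*(B(29, -42) - 809) = (1902 + (49 - 4)/(32 + 49))*(35 - 809) = (1902 + 45/81)*(-774) = (1902 + (1/81)*45)*(-774) = (1902 + 5/9)*(-774) = (17123/9)*(-774) = -1472578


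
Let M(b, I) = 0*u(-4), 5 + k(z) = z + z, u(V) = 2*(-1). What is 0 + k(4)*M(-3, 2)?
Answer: 0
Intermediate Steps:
u(V) = -2
k(z) = -5 + 2*z (k(z) = -5 + (z + z) = -5 + 2*z)
M(b, I) = 0 (M(b, I) = 0*(-2) = 0)
0 + k(4)*M(-3, 2) = 0 + (-5 + 2*4)*0 = 0 + (-5 + 8)*0 = 0 + 3*0 = 0 + 0 = 0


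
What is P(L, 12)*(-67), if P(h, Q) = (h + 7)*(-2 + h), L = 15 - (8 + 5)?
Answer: 0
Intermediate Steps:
L = 2 (L = 15 - 1*13 = 15 - 13 = 2)
P(h, Q) = (-2 + h)*(7 + h) (P(h, Q) = (7 + h)*(-2 + h) = (-2 + h)*(7 + h))
P(L, 12)*(-67) = (-14 + 2² + 5*2)*(-67) = (-14 + 4 + 10)*(-67) = 0*(-67) = 0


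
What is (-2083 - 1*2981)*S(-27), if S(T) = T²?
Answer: -3691656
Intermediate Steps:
(-2083 - 1*2981)*S(-27) = (-2083 - 1*2981)*(-27)² = (-2083 - 2981)*729 = -5064*729 = -3691656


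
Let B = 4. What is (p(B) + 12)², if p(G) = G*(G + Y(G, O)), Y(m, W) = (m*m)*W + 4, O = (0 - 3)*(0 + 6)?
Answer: 1227664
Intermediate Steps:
O = -18 (O = -3*6 = -18)
Y(m, W) = 4 + W*m² (Y(m, W) = m²*W + 4 = W*m² + 4 = 4 + W*m²)
p(G) = G*(4 + G - 18*G²) (p(G) = G*(G + (4 - 18*G²)) = G*(4 + G - 18*G²))
(p(B) + 12)² = (4*(4 + 4 - 18*4²) + 12)² = (4*(4 + 4 - 18*16) + 12)² = (4*(4 + 4 - 288) + 12)² = (4*(-280) + 12)² = (-1120 + 12)² = (-1108)² = 1227664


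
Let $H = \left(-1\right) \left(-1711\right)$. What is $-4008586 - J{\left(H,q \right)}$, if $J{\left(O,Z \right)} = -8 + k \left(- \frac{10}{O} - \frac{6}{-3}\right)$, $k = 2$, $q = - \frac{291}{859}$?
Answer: $- \frac{6858683782}{1711} \approx -4.0086 \cdot 10^{6}$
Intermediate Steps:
$q = - \frac{291}{859}$ ($q = \left(-291\right) \frac{1}{859} = - \frac{291}{859} \approx -0.33877$)
$H = 1711$
$J{\left(O,Z \right)} = -4 - \frac{20}{O}$ ($J{\left(O,Z \right)} = -8 + 2 \left(- \frac{10}{O} - \frac{6}{-3}\right) = -8 + 2 \left(- \frac{10}{O} - -2\right) = -8 + 2 \left(- \frac{10}{O} + 2\right) = -8 + 2 \left(2 - \frac{10}{O}\right) = -8 + \left(4 - \frac{20}{O}\right) = -4 - \frac{20}{O}$)
$-4008586 - J{\left(H,q \right)} = -4008586 - \left(-4 - \frac{20}{1711}\right) = -4008586 - - \frac{6864}{1711} = -4008586 + \frac{6864}{1711} = - \frac{6858683782}{1711}$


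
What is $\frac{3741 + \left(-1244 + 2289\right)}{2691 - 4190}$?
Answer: $- \frac{4786}{1499} \approx -3.1928$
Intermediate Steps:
$\frac{3741 + \left(-1244 + 2289\right)}{2691 - 4190} = \frac{3741 + 1045}{-1499} = 4786 \left(- \frac{1}{1499}\right) = - \frac{4786}{1499}$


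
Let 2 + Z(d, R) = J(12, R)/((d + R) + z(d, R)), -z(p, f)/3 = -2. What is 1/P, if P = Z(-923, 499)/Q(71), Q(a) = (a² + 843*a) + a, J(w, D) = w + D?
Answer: -9051790/449 ≈ -20160.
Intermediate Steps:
J(w, D) = D + w
z(p, f) = 6 (z(p, f) = -3*(-2) = 6)
Q(a) = a² + 844*a
Z(d, R) = -2 + (12 + R)/(6 + R + d) (Z(d, R) = -2 + (R + 12)/((d + R) + 6) = -2 + (12 + R)/((R + d) + 6) = -2 + (12 + R)/(6 + R + d))
P = -449/9051790 (P = ((-1*499 - 2*(-923))/(6 + 499 - 923))/((71*(844 + 71))) = ((-499 + 1846)/(-418))/((71*915)) = -1/418*1347/64965 = -1347/418*1/64965 = -449/9051790 ≈ -4.9603e-5)
1/P = 1/(-449/9051790) = -9051790/449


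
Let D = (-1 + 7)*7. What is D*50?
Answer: 2100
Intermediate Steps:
D = 42 (D = 6*7 = 42)
D*50 = 42*50 = 2100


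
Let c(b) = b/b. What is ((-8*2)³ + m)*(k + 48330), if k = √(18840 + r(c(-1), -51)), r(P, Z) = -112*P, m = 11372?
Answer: 351649080 + 14552*√4682 ≈ 3.5264e+8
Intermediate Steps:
c(b) = 1
k = 2*√4682 (k = √(18840 - 112*1) = √(18840 - 112) = √18728 = 2*√4682 ≈ 136.85)
((-8*2)³ + m)*(k + 48330) = ((-8*2)³ + 11372)*(2*√4682 + 48330) = ((-16)³ + 11372)*(48330 + 2*√4682) = (-4096 + 11372)*(48330 + 2*√4682) = 7276*(48330 + 2*√4682) = 351649080 + 14552*√4682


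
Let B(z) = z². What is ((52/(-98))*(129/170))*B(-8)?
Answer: -107328/4165 ≈ -25.769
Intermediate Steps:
((52/(-98))*(129/170))*B(-8) = ((52/(-98))*(129/170))*(-8)² = ((52*(-1/98))*(129*(1/170)))*64 = -26/49*129/170*64 = -1677/4165*64 = -107328/4165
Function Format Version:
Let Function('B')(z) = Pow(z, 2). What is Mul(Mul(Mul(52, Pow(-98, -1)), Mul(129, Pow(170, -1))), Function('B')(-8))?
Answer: Rational(-107328, 4165) ≈ -25.769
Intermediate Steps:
Mul(Mul(Mul(52, Pow(-98, -1)), Mul(129, Pow(170, -1))), Function('B')(-8)) = Mul(Mul(Mul(52, Pow(-98, -1)), Mul(129, Pow(170, -1))), Pow(-8, 2)) = Mul(Mul(Mul(52, Rational(-1, 98)), Mul(129, Rational(1, 170))), 64) = Mul(Mul(Rational(-26, 49), Rational(129, 170)), 64) = Mul(Rational(-1677, 4165), 64) = Rational(-107328, 4165)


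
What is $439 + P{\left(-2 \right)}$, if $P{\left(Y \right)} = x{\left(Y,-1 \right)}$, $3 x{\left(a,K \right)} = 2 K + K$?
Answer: $438$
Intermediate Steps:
$x{\left(a,K \right)} = K$ ($x{\left(a,K \right)} = \frac{2 K + K}{3} = \frac{3 K}{3} = K$)
$P{\left(Y \right)} = -1$
$439 + P{\left(-2 \right)} = 439 - 1 = 438$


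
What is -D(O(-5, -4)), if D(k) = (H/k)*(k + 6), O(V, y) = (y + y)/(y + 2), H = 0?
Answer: 0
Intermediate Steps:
O(V, y) = 2*y/(2 + y) (O(V, y) = (2*y)/(2 + y) = 2*y/(2 + y))
D(k) = 0 (D(k) = (0/k)*(k + 6) = 0*(6 + k) = 0)
-D(O(-5, -4)) = -1*0 = 0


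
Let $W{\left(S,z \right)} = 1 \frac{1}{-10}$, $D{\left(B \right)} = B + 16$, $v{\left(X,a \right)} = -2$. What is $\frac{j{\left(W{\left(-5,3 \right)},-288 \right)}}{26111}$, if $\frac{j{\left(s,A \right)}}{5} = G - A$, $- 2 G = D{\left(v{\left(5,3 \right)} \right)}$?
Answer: $\frac{1405}{26111} \approx 0.053809$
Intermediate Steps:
$D{\left(B \right)} = 16 + B$
$G = -7$ ($G = - \frac{16 - 2}{2} = \left(- \frac{1}{2}\right) 14 = -7$)
$W{\left(S,z \right)} = - \frac{1}{10}$ ($W{\left(S,z \right)} = 1 \left(- \frac{1}{10}\right) = - \frac{1}{10}$)
$j{\left(s,A \right)} = -35 - 5 A$ ($j{\left(s,A \right)} = 5 \left(-7 - A\right) = -35 - 5 A$)
$\frac{j{\left(W{\left(-5,3 \right)},-288 \right)}}{26111} = \frac{-35 - -1440}{26111} = \left(-35 + 1440\right) \frac{1}{26111} = 1405 \cdot \frac{1}{26111} = \frac{1405}{26111}$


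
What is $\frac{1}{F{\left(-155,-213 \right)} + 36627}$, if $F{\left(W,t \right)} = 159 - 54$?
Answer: $\frac{1}{36732} \approx 2.7224 \cdot 10^{-5}$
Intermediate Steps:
$F{\left(W,t \right)} = 105$ ($F{\left(W,t \right)} = 159 - 54 = 105$)
$\frac{1}{F{\left(-155,-213 \right)} + 36627} = \frac{1}{105 + 36627} = \frac{1}{36732}$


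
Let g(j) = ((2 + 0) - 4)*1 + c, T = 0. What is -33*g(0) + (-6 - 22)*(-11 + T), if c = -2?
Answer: 440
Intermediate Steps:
g(j) = -4 (g(j) = ((2 + 0) - 4)*1 - 2 = (2 - 4)*1 - 2 = -2*1 - 2 = -2 - 2 = -4)
-33*g(0) + (-6 - 22)*(-11 + T) = -33*(-4) + (-6 - 22)*(-11 + 0) = 132 - 28*(-11) = 132 + 308 = 440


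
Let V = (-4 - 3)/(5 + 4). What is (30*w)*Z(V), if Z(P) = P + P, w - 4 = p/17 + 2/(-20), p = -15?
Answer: -2394/17 ≈ -140.82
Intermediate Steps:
V = -7/9 ≈ -0.77778
w = 513/170 (w = 4 + (-15/17 + 2/(-20)) = 4 + (-15*1/17 + 2*(-1/20)) = 4 + (-15/17 - ⅒) = 4 - 167/170 = 513/170 ≈ 3.0176)
Z(P) = 2*P
(30*w)*Z(V) = (30*(513/170))*(2*(-7/9)) = (1539/17)*(-14/9) = -2394/17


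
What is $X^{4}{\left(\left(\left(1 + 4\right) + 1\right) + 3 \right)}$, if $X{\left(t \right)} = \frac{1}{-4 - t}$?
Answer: $\frac{1}{28561} \approx 3.5013 \cdot 10^{-5}$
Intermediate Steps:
$X^{4}{\left(\left(\left(1 + 4\right) + 1\right) + 3 \right)} = \left(- \frac{1}{4 + \left(\left(\left(1 + 4\right) + 1\right) + 3\right)}\right)^{4} = \left(- \frac{1}{4 + \left(\left(5 + 1\right) + 3\right)}\right)^{4} = \left(- \frac{1}{4 + \left(6 + 3\right)}\right)^{4} = \left(- \frac{1}{4 + 9}\right)^{4} = \left(- \frac{1}{13}\right)^{4} = \frac{1}{28561}$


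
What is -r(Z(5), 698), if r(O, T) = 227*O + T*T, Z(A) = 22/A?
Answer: -2441014/5 ≈ -4.8820e+5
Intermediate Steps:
r(O, T) = T² + 227*O (r(O, T) = 227*O + T² = T² + 227*O)
-r(Z(5), 698) = -(698² + 227*(22/5)) = -(487204 + 227*(22*(⅕))) = -(487204 + 227*(22/5)) = -(487204 + 4994/5) = -1*2441014/5 = -2441014/5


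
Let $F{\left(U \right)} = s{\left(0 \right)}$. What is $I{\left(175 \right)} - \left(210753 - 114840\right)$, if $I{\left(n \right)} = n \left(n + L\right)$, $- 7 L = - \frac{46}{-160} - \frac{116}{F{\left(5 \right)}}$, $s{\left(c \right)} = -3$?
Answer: $- \frac{3180569}{48} \approx -66262.0$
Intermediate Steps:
$F{\left(U \right)} = -3$
$L = - \frac{9349}{1680}$ ($L = - \frac{- \frac{46}{-160} - \frac{116}{-3}}{7} = - \frac{\left(-46\right) \left(- \frac{1}{160}\right) - - \frac{116}{3}}{7} = - \frac{\frac{23}{80} + \frac{116}{3}}{7} = \left(- \frac{1}{7}\right) \frac{9349}{240} = - \frac{9349}{1680} \approx -5.5649$)
$I{\left(n \right)} = n \left(- \frac{9349}{1680} + n\right)$ ($I{\left(n \right)} = n \left(n - \frac{9349}{1680}\right) = n \left(- \frac{9349}{1680} + n\right)$)
$I{\left(175 \right)} - \left(210753 - 114840\right) = \frac{1}{1680} \cdot 175 \left(-9349 + 1680 \cdot 175\right) - \left(210753 - 114840\right) = \frac{1}{1680} \cdot 175 \left(-9349 + 294000\right) - \left(210753 - 114840\right) = \frac{1}{1680} \cdot 175 \cdot 284651 - 95913 = \frac{1423255}{48} - 95913 = - \frac{3180569}{48}$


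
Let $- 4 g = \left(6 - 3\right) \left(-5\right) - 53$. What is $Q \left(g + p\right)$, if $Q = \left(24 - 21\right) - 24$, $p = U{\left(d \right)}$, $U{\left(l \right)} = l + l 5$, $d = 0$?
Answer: $-357$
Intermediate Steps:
$g = 17$ ($g = - \frac{\left(6 - 3\right) \left(-5\right) - 53}{4} = - \frac{3 \left(-5\right) - 53}{4} = - \frac{-15 - 53}{4} = \left(- \frac{1}{4}\right) \left(-68\right) = 17$)
$U{\left(l \right)} = 6 l$ ($U{\left(l \right)} = l + 5 l = 6 l$)
$p = 0$ ($p = 6 \cdot 0 = 0$)
$Q = -21$ ($Q = 3 - 24 = -21$)
$Q \left(g + p\right) = - 21 \left(17 + 0\right) = \left(-21\right) 17 = -357$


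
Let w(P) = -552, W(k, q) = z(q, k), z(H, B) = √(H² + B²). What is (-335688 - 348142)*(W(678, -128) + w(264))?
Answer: 377474160 - 1367660*√119017 ≈ -9.4353e+7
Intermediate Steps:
z(H, B) = √(B² + H²)
W(k, q) = √(k² + q²)
(-335688 - 348142)*(W(678, -128) + w(264)) = (-335688 - 348142)*(√(678² + (-128)²) - 552) = -683830*(√(459684 + 16384) - 552) = -683830*(√476068 - 552) = -683830*(2*√119017 - 552) = -683830*(-552 + 2*√119017) = 377474160 - 1367660*√119017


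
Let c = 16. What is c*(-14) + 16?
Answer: -208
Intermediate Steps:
c*(-14) + 16 = 16*(-14) + 16 = -224 + 16 = -208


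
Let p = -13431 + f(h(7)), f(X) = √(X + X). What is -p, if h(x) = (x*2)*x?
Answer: 13417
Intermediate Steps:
h(x) = 2*x² (h(x) = (2*x)*x = 2*x²)
f(X) = √2*√X (f(X) = √(2*X) = √2*√X)
p = -13417 (p = -13431 + √2*√(2*7²) = -13431 + √2*√(2*49) = -13431 + √2*√98 = -13431 + √2*(7*√2) = -13431 + 14 = -13417)
-p = -1*(-13417) = 13417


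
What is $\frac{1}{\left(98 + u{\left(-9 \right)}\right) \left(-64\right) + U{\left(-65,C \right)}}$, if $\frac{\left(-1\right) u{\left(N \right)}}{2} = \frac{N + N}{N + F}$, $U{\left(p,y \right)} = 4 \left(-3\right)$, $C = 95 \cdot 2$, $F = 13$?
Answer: $- \frac{1}{6860} \approx -0.00014577$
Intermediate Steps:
$C = 190$
$U{\left(p,y \right)} = -12$
$u{\left(N \right)} = - \frac{4 N}{13 + N}$ ($u{\left(N \right)} = - 2 \frac{N + N}{N + 13} = - 2 \frac{2 N}{13 + N} = - \frac{4 N}{13 + N}$)
$\frac{1}{\left(98 + u{\left(-9 \right)}\right) \left(-64\right) + U{\left(-65,C \right)}} = \frac{1}{\left(98 - - \frac{36}{13 - 9}\right) \left(-64\right) - 12} = \frac{1}{\left(98 - - \frac{36}{4}\right) \left(-64\right) - 12} = \frac{1}{\left(98 - \left(-36\right) \frac{1}{4}\right) \left(-64\right) - 12} = \frac{1}{\left(98 + 9\right) \left(-64\right) - 12} = \frac{1}{107 \left(-64\right) - 12} = \frac{1}{-6848 - 12} = \frac{1}{-6860} = - \frac{1}{6860}$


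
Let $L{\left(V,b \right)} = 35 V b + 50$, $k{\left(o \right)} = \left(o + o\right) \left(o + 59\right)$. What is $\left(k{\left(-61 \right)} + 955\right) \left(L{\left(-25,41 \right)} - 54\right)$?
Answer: $-43018921$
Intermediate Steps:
$k{\left(o \right)} = 2 o \left(59 + o\right)$
$L{\left(V,b \right)} = 50 + 35 V b$ ($L{\left(V,b \right)} = 35 V b + 50 = 50 + 35 V b$)
$\left(k{\left(-61 \right)} + 955\right) \left(L{\left(-25,41 \right)} - 54\right) = \left(2 \left(-61\right) \left(59 - 61\right) + 955\right) \left(\left(50 + 35 \left(-25\right) 41\right) - 54\right) = \left(2 \left(-61\right) \left(-2\right) + 955\right) \left(\left(50 - 35875\right) - 54\right) = \left(244 + 955\right) \left(-35825 - 54\right) = 1199 \left(-35879\right) = -43018921$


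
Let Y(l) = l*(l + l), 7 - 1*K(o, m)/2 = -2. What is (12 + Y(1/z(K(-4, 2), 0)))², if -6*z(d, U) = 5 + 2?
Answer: 435600/2401 ≈ 181.42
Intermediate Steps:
K(o, m) = 18 (K(o, m) = 14 - 2*(-2) = 14 + 4 = 18)
z(d, U) = -7/6 (z(d, U) = -(5 + 2)/6 = -⅙*7 = -7/6)
Y(l) = 2*l² (Y(l) = l*(2*l) = 2*l²)
(12 + Y(1/z(K(-4, 2), 0)))² = (12 + 2*(1/(-7/6))²)² = (12 + 2*(-6/7)²)² = (12 + 2*(36/49))² = (12 + 72/49)² = (660/49)² = 435600/2401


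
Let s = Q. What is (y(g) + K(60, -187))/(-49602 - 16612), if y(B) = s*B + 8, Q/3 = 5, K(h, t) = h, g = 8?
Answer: -94/33107 ≈ -0.0028393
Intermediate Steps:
Q = 15 (Q = 3*5 = 15)
s = 15
y(B) = 8 + 15*B (y(B) = 15*B + 8 = 8 + 15*B)
(y(g) + K(60, -187))/(-49602 - 16612) = ((8 + 15*8) + 60)/(-49602 - 16612) = ((8 + 120) + 60)/(-66214) = (128 + 60)*(-1/66214) = 188*(-1/66214) = -94/33107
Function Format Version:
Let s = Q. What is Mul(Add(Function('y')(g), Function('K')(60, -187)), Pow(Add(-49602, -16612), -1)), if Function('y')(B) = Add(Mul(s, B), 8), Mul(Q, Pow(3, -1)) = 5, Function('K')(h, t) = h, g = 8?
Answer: Rational(-94, 33107) ≈ -0.0028393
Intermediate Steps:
Q = 15 (Q = Mul(3, 5) = 15)
s = 15
Function('y')(B) = Add(8, Mul(15, B)) (Function('y')(B) = Add(Mul(15, B), 8) = Add(8, Mul(15, B)))
Mul(Add(Function('y')(g), Function('K')(60, -187)), Pow(Add(-49602, -16612), -1)) = Mul(Add(Add(8, Mul(15, 8)), 60), Pow(Add(-49602, -16612), -1)) = Mul(Add(Add(8, 120), 60), Pow(-66214, -1)) = Mul(Add(128, 60), Rational(-1, 66214)) = Mul(188, Rational(-1, 66214)) = Rational(-94, 33107)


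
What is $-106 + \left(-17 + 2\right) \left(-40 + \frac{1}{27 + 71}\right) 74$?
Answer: $\frac{2169851}{49} \approx 44283.0$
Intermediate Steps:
$-106 + \left(-17 + 2\right) \left(-40 + \frac{1}{27 + 71}\right) 74 = -106 + - 15 \left(-40 + \frac{1}{98}\right) 74 = -106 + \left(-15\right) \left(- \frac{3919}{98}\right) 74 = -106 + \frac{58785}{98} \cdot 74 = -106 + \frac{2175045}{49} = \frac{2169851}{49}$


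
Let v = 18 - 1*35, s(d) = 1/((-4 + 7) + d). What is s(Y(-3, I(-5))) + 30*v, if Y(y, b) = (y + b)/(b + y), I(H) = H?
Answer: -2039/4 ≈ -509.75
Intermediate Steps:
Y(y, b) = 1 (Y(y, b) = (b + y)/(b + y) = 1)
s(d) = 1/(3 + d)
v = -17 (v = 18 - 35 = -17)
s(Y(-3, I(-5))) + 30*v = 1/(3 + 1) + 30*(-17) = 1/4 - 510 = ¼ - 510 = -2039/4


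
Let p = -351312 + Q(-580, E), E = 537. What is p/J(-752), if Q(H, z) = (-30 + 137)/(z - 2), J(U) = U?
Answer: 1756559/3760 ≈ 467.17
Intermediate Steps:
Q(H, z) = 107/(-2 + z)
p = -1756559/5 (p = -351312 + 107/(-2 + 537) = -351312 + 107/535 = -351312 + 107*(1/535) = -351312 + ⅕ = -1756559/5 ≈ -3.5131e+5)
p/J(-752) = -1756559/5/(-752) = -1756559/5*(-1/752) = 1756559/3760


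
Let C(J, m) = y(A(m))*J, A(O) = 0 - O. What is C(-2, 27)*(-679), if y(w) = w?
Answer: -36666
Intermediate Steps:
A(O) = -O
C(J, m) = -J*m (C(J, m) = (-m)*J = -J*m)
C(-2, 27)*(-679) = -1*(-2)*27*(-679) = 54*(-679) = -36666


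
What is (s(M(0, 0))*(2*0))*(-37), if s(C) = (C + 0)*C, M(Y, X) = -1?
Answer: 0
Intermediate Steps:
s(C) = C² (s(C) = C*C = C²)
(s(M(0, 0))*(2*0))*(-37) = ((-1)²*(2*0))*(-37) = (1*0)*(-37) = 0*(-37) = 0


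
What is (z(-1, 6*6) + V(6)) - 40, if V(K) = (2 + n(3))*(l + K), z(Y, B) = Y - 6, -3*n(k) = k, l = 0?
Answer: -41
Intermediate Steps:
n(k) = -k/3
z(Y, B) = -6 + Y
V(K) = K (V(K) = (2 - 1/3*3)*(0 + K) = (2 - 1)*K = 1*K = K)
(z(-1, 6*6) + V(6)) - 40 = ((-6 - 1) + 6) - 40 = (-7 + 6) - 40 = -1 - 40 = -41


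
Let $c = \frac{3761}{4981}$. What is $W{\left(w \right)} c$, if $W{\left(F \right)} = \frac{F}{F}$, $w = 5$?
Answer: $\frac{3761}{4981} \approx 0.75507$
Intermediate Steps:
$W{\left(F \right)} = 1$
$c = \frac{3761}{4981}$ ($c = 3761 \cdot \frac{1}{4981} = \frac{3761}{4981} \approx 0.75507$)
$W{\left(w \right)} c = 1 \cdot \frac{3761}{4981} = \frac{3761}{4981}$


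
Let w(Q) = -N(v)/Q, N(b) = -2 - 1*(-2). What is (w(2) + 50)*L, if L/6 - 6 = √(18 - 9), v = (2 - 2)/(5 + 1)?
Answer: 2700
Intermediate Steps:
v = 0 (v = 0/6 = 0*(⅙) = 0)
N(b) = 0 (N(b) = -2 + 2 = 0)
L = 54 (L = 36 + 6*√(18 - 9) = 36 + 6*√9 = 36 + 6*3 = 36 + 18 = 54)
w(Q) = 0 (w(Q) = -0/Q = -1*0 = 0)
(w(2) + 50)*L = (0 + 50)*54 = 50*54 = 2700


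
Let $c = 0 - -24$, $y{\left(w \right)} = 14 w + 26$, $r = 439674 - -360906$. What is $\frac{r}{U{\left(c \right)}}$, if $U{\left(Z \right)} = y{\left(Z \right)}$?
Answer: $\frac{400290}{181} \approx 2211.5$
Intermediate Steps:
$r = 800580$ ($r = 439674 + 360906 = 800580$)
$y{\left(w \right)} = 26 + 14 w$
$c = 24$ ($c = 0 + 24 = 24$)
$U{\left(Z \right)} = 26 + 14 Z$
$\frac{r}{U{\left(c \right)}} = \frac{800580}{26 + 14 \cdot 24} = \frac{800580}{26 + 336} = \frac{800580}{362} = 800580 \cdot \frac{1}{362} = \frac{400290}{181}$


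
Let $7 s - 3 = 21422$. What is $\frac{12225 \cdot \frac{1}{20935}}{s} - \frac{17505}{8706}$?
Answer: $- \frac{104677522779}{52065638090} \approx -2.0105$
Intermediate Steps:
$s = \frac{21425}{7}$ ($s = \frac{3}{7} + \frac{1}{7} \cdot 21422 = \frac{3}{7} + \frac{21422}{7} = \frac{21425}{7} \approx 3060.7$)
$\frac{12225 \cdot \frac{1}{20935}}{s} - \frac{17505}{8706} = \frac{12225 \cdot \frac{1}{20935}}{\frac{21425}{7}} - \frac{17505}{8706} = 12225 \cdot \frac{1}{20935} \cdot \frac{7}{21425} - \frac{5835}{2902} = \frac{2445}{4187} \cdot \frac{7}{21425} - \frac{5835}{2902} = \frac{3423}{17941295} - \frac{5835}{2902} = - \frac{104677522779}{52065638090}$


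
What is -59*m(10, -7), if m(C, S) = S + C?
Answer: -177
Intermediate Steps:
m(C, S) = C + S
-59*m(10, -7) = -59*(10 - 7) = -59*3 = -177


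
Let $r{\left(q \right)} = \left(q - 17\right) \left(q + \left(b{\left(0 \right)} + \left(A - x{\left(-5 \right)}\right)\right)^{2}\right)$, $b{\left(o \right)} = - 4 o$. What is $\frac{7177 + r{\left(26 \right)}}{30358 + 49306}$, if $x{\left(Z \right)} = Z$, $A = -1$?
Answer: $\frac{7555}{79664} \approx 0.094836$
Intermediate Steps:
$r{\left(q \right)} = \left(-17 + q\right) \left(16 + q\right)$ ($r{\left(q \right)} = \left(q - 17\right) \left(q + \left(\left(-4\right) 0 - -4\right)^{2}\right) = \left(-17 + q\right) \left(q + \left(0 + \left(-1 + 5\right)\right)^{2}\right) = \left(-17 + q\right) \left(q + \left(0 + 4\right)^{2}\right) = \left(-17 + q\right) \left(q + 4^{2}\right) = \left(-17 + q\right) \left(q + 16\right) = \left(-17 + q\right) \left(16 + q\right)$)
$\frac{7177 + r{\left(26 \right)}}{30358 + 49306} = \frac{7177 - \left(298 - 676\right)}{30358 + 49306} = \frac{7177 - -378}{79664} = \left(7177 + 378\right) \frac{1}{79664} = 7555 \cdot \frac{1}{79664} = \frac{7555}{79664}$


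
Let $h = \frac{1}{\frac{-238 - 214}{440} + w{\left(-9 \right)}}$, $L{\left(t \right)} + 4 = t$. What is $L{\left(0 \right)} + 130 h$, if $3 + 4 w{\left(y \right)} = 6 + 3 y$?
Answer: $- \frac{17392}{773} \approx -22.499$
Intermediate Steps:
$L{\left(t \right)} = -4 + t$
$w{\left(y \right)} = \frac{3}{4} + \frac{3 y}{4}$ ($w{\left(y \right)} = - \frac{3}{4} + \frac{6 + 3 y}{4} = - \frac{3}{4} + \left(\frac{3}{2} + \frac{3 y}{4}\right) = \frac{3}{4} + \frac{3 y}{4}$)
$h = - \frac{110}{773}$ ($h = \frac{1}{\frac{-238 - 214}{440} + \left(\frac{3}{4} + \frac{3}{4} \left(-9\right)\right)} = \frac{1}{\left(-238 - 214\right) \frac{1}{440} + \left(\frac{3}{4} - \frac{27}{4}\right)} = \frac{1}{\left(-452\right) \frac{1}{440} - 6} = \frac{1}{- \frac{113}{110} - 6} = \frac{1}{- \frac{773}{110}} = - \frac{110}{773} \approx -0.1423$)
$L{\left(0 \right)} + 130 h = \left(-4 + 0\right) + 130 \left(- \frac{110}{773}\right) = -4 - \frac{14300}{773} = - \frac{17392}{773}$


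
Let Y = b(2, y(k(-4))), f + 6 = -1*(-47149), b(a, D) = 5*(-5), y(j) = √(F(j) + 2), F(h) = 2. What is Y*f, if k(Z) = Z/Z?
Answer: -1178575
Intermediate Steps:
k(Z) = 1
y(j) = 2 (y(j) = √(2 + 2) = √4 = 2)
b(a, D) = -25
f = 47143 (f = -6 - 1*(-47149) = -6 + 47149 = 47143)
Y = -25
Y*f = -25*47143 = -1178575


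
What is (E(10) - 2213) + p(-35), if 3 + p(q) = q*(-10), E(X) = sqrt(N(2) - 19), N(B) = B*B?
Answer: -1866 + I*sqrt(15) ≈ -1866.0 + 3.873*I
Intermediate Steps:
N(B) = B**2
E(X) = I*sqrt(15) (E(X) = sqrt(2**2 - 19) = sqrt(4 - 19) = sqrt(-15) = I*sqrt(15))
p(q) = -3 - 10*q (p(q) = -3 + q*(-10) = -3 - 10*q)
(E(10) - 2213) + p(-35) = (I*sqrt(15) - 2213) + (-3 - 10*(-35)) = (-2213 + I*sqrt(15)) + (-3 + 350) = (-2213 + I*sqrt(15)) + 347 = -1866 + I*sqrt(15)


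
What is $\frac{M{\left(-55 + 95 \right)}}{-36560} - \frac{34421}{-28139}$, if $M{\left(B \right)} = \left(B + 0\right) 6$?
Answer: $\frac{15645980}{12859523} \approx 1.2167$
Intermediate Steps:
$M{\left(B \right)} = 6 B$ ($M{\left(B \right)} = B 6 = 6 B$)
$\frac{M{\left(-55 + 95 \right)}}{-36560} - \frac{34421}{-28139} = \frac{6 \left(-55 + 95\right)}{-36560} - \frac{34421}{-28139} = 6 \cdot 40 \left(- \frac{1}{36560}\right) - - \frac{34421}{28139} = 240 \left(- \frac{1}{36560}\right) + \frac{34421}{28139} = - \frac{3}{457} + \frac{34421}{28139} = \frac{15645980}{12859523}$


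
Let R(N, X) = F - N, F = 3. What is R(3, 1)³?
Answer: 0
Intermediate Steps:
R(N, X) = 3 - N
R(3, 1)³ = (3 - 1*3)³ = (3 - 3)³ = 0³ = 0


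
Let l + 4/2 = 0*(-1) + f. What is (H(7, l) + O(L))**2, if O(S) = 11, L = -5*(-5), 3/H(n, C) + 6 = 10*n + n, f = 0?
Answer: 614656/5041 ≈ 121.93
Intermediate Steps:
l = -2 (l = -2 + (0*(-1) + 0) = -2 + (0 + 0) = -2 + 0 = -2)
H(n, C) = 3/(-6 + 11*n) (H(n, C) = 3/(-6 + (10*n + n)) = 3/(-6 + 11*n))
L = 25
(H(7, l) + O(L))**2 = (3/(-6 + 11*7) + 11)**2 = (3/(-6 + 77) + 11)**2 = (3/71 + 11)**2 = (784/71)**2 = 614656/5041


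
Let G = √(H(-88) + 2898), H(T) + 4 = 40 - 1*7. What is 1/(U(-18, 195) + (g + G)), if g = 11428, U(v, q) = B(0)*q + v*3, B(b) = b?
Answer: 11374/129364949 - √2927/129364949 ≈ 8.7504e-5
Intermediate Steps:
H(T) = 29 (H(T) = -4 + (40 - 1*7) = -4 + (40 - 7) = -4 + 33 = 29)
U(v, q) = 3*v (U(v, q) = 0*q + v*3 = 0 + 3*v = 3*v)
G = √2927 (G = √(29 + 2898) = √2927 ≈ 54.102)
1/(U(-18, 195) + (g + G)) = 1/(3*(-18) + (11428 + √2927)) = 1/(-54 + (11428 + √2927)) = 1/(11374 + √2927)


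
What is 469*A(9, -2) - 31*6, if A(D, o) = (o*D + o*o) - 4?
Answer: -8628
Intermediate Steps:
A(D, o) = -4 + o² + D*o (A(D, o) = (D*o + o²) - 4 = (o² + D*o) - 4 = -4 + o² + D*o)
469*A(9, -2) - 31*6 = 469*(-4 + (-2)² + 9*(-2)) - 31*6 = 469*(-4 + 4 - 18) - 186 = 469*(-18) - 186 = -8442 - 186 = -8628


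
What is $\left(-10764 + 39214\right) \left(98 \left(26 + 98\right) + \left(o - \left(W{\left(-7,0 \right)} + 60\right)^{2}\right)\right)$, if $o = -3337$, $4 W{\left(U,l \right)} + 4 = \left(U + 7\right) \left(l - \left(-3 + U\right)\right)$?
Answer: $151752300$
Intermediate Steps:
$W{\left(U,l \right)} = -1 + \frac{\left(7 + U\right) \left(3 + l - U\right)}{4}$ ($W{\left(U,l \right)} = -1 + \frac{\left(U + 7\right) \left(l - \left(-3 + U\right)\right)}{4} = -1 + \frac{\left(7 + U\right) \left(3 + l - U\right)}{4}$)
$\left(-10764 + 39214\right) \left(98 \left(26 + 98\right) + \left(o - \left(W{\left(-7,0 \right)} + 60\right)^{2}\right)\right) = \left(-10764 + 39214\right) \left(98 \left(26 + 98\right) - \left(3337 + \left(\left(\frac{17}{4} - -7 - \frac{\left(-7\right)^{2}}{4} + \frac{7}{4} \cdot 0 + \frac{1}{4} \left(-7\right) 0\right) + 60\right)^{2}\right)\right) = 28450 \left(98 \cdot 124 - \left(3337 + \left(\left(\frac{17}{4} + 7 - \frac{49}{4} + 0 + 0\right) + 60\right)^{2}\right)\right) = 28450 \left(12152 - \left(3337 + \left(\left(\frac{17}{4} + 7 - \frac{49}{4} + 0 + 0\right) + 60\right)^{2}\right)\right) = 28450 \left(12152 - \left(3337 + \left(-1 + 60\right)^{2}\right)\right) = 28450 \left(12152 - 6818\right) = 28450 \cdot 5334 = 151752300$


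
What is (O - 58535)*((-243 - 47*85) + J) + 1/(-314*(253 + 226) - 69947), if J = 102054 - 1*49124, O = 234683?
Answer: 1889967331960847/220353 ≈ 8.5770e+9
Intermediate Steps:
J = 52930 (J = 102054 - 49124 = 52930)
(O - 58535)*((-243 - 47*85) + J) + 1/(-314*(253 + 226) - 69947) = (234683 - 58535)*((-243 - 47*85) + 52930) + 1/(-314*(253 + 226) - 69947) = 176148*((-243 - 3995) + 52930) + 1/(-314*479 - 69947) = 176148*(-4238 + 52930) + 1/(-150406 - 69947) = 176148*48692 + 1/(-220353) = 8576998416 - 1/220353 = 1889967331960847/220353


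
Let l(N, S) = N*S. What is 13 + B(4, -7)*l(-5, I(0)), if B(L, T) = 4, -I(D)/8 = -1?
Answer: -147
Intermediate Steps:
I(D) = 8 (I(D) = -8*(-1) = 8)
13 + B(4, -7)*l(-5, I(0)) = 13 + 4*(-5*8) = 13 + 4*(-40) = 13 - 160 = -147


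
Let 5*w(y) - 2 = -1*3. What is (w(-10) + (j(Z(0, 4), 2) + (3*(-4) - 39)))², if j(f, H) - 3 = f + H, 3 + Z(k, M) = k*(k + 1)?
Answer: 60516/25 ≈ 2420.6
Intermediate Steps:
Z(k, M) = -3 + k*(1 + k) (Z(k, M) = -3 + k*(k + 1) = -3 + k*(1 + k))
w(y) = -⅕ (w(y) = ⅖ + (-1*3)/5 = ⅖ + (⅕)*(-3) = ⅖ - ⅗ = -⅕)
j(f, H) = 3 + H + f (j(f, H) = 3 + (f + H) = 3 + (H + f) = 3 + H + f)
(w(-10) + (j(Z(0, 4), 2) + (3*(-4) - 39)))² = (-⅕ + ((3 + 2 + (-3 + 0 + 0²)) + (3*(-4) - 39)))² = (-⅕ + ((3 + 2 + (-3 + 0 + 0)) + (-12 - 39)))² = (-⅕ + ((3 + 2 - 3) - 51))² = (-⅕ + (2 - 51))² = (-⅕ - 49)² = (-246/5)² = 60516/25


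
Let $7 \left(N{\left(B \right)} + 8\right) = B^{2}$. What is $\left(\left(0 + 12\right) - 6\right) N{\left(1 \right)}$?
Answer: $- \frac{330}{7} \approx -47.143$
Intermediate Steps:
$N{\left(B \right)} = -8 + \frac{B^{2}}{7}$
$\left(\left(0 + 12\right) - 6\right) N{\left(1 \right)} = \left(\left(0 + 12\right) - 6\right) \left(-8 + \frac{1^{2}}{7}\right) = \left(12 - 6\right) \left(-8 + \frac{1}{7} \cdot 1\right) = 6 \left(-8 + \frac{1}{7}\right) = 6 \left(- \frac{55}{7}\right) = - \frac{330}{7}$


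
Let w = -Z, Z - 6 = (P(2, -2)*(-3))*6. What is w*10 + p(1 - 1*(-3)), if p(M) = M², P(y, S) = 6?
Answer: 1036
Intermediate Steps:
Z = -102 (Z = 6 + (6*(-3))*6 = 6 - 18*6 = 6 - 108 = -102)
w = 102 (w = -1*(-102) = 102)
w*10 + p(1 - 1*(-3)) = 102*10 + (1 - 1*(-3))² = 1020 + (1 + 3)² = 1020 + 4² = 1020 + 16 = 1036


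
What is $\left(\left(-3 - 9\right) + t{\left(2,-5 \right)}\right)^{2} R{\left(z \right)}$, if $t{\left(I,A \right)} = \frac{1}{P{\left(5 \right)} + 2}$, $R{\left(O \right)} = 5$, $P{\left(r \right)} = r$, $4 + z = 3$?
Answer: $\frac{34445}{49} \approx 702.96$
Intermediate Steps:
$z = -1$ ($z = -4 + 3 = -1$)
$t{\left(I,A \right)} = \frac{1}{7}$ ($t{\left(I,A \right)} = \frac{1}{5 + 2} = \frac{1}{7}$)
$\left(\left(-3 - 9\right) + t{\left(2,-5 \right)}\right)^{2} R{\left(z \right)} = \left(\left(-3 - 9\right) + \frac{1}{7}\right)^{2} \cdot 5 = \left(-12 + \frac{1}{7}\right)^{2} \cdot 5 = \left(- \frac{83}{7}\right)^{2} \cdot 5 = \frac{6889}{49} \cdot 5 = \frac{34445}{49}$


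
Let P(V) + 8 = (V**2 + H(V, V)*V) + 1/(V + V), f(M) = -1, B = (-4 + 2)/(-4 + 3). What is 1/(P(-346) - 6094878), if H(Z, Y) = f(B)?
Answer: -692/4134578209 ≈ -1.6737e-7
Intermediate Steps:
B = 2 (B = -2/(-1) = -2*(-1) = 2)
H(Z, Y) = -1
P(V) = -8 + V**2 + 1/(2*V) - V (P(V) = -8 + ((V**2 - V) + 1/(V + V)) = -8 + ((V**2 - V) + 1/(2*V)) = -8 + (V**2 + 1/(2*V) - V) = -8 + V**2 + 1/(2*V) - V)
1/(P(-346) - 6094878) = 1/((-8 + (-346)**2 + (1/2)/(-346) - 1*(-346)) - 6094878) = 1/((-8 + 119716 + (1/2)*(-1/346) + 346) - 6094878) = 1/((-8 + 119716 - 1/692 + 346) - 6094878) = 1/(83077367/692 - 6094878) = 1/(-4134578209/692) = -692/4134578209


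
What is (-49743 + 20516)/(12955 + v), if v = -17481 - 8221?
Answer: 29227/12747 ≈ 2.2929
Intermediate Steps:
v = -25702
(-49743 + 20516)/(12955 + v) = (-49743 + 20516)/(12955 - 25702) = -29227/(-12747) = -29227*(-1/12747) = 29227/12747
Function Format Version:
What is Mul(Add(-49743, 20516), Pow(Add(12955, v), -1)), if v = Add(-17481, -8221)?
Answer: Rational(29227, 12747) ≈ 2.2929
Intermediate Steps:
v = -25702
Mul(Add(-49743, 20516), Pow(Add(12955, v), -1)) = Mul(Add(-49743, 20516), Pow(Add(12955, -25702), -1)) = Mul(-29227, Pow(-12747, -1)) = Mul(-29227, Rational(-1, 12747)) = Rational(29227, 12747)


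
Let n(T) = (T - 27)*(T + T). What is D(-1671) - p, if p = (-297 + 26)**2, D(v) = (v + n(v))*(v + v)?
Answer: -18959389831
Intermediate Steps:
n(T) = 2*T*(-27 + T) (n(T) = (-27 + T)*(2*T) = 2*T*(-27 + T))
D(v) = 2*v*(v + 2*v*(-27 + v)) (D(v) = (v + 2*v*(-27 + v))*(v + v) = (v + 2*v*(-27 + v))*(2*v) = 2*v*(v + 2*v*(-27 + v)))
p = 73441 (p = (-271)**2 = 73441)
D(-1671) - p = (-1671)**2*(-106 + 4*(-1671)) - 1*73441 = 2792241*(-106 - 6684) - 73441 = 2792241*(-6790) - 73441 = -18959316390 - 73441 = -18959389831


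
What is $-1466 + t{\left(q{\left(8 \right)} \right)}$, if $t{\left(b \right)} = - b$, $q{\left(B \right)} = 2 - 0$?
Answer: $-1468$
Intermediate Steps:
$q{\left(B \right)} = 2$ ($q{\left(B \right)} = 2 + 0 = 2$)
$-1466 + t{\left(q{\left(8 \right)} \right)} = -1466 - 2 = -1468$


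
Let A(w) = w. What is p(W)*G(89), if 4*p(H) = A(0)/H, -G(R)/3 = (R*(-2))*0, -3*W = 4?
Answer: 0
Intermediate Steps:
W = -4/3 (W = -1/3*4 = -4/3 ≈ -1.3333)
G(R) = 0 (G(R) = -3*R*(-2)*0 = -3*(-2*R)*0 = -3*0 = 0)
p(H) = 0 (p(H) = (0/H)/4 = (1/4)*0 = 0)
p(W)*G(89) = 0*0 = 0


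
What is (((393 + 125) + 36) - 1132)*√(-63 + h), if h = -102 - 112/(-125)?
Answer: -578*I*√102565/25 ≈ -7404.4*I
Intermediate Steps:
h = -12638/125 (h = -102 - 112*(-1)/125 = -102 - 1*(-112/125) = -102 + 112/125 = -12638/125 ≈ -101.10)
(((393 + 125) + 36) - 1132)*√(-63 + h) = (((393 + 125) + 36) - 1132)*√(-63 - 12638/125) = ((518 + 36) - 1132)*√(-20513/125) = (554 - 1132)*(I*√102565/25) = -578*I*√102565/25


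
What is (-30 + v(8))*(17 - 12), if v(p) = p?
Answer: -110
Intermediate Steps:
(-30 + v(8))*(17 - 12) = (-30 + 8)*(17 - 12) = -22*5 = -110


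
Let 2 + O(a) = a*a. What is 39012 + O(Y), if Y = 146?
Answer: 60326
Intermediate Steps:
O(a) = -2 + a² (O(a) = -2 + a*a = -2 + a²)
39012 + O(Y) = 39012 + (-2 + 146²) = 39012 + (-2 + 21316) = 39012 + 21314 = 60326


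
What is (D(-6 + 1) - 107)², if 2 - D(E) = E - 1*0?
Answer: 10000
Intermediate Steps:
D(E) = 2 - E (D(E) = 2 - (E - 1*0) = 2 - (E + 0) = 2 - E)
(D(-6 + 1) - 107)² = ((2 - (-6 + 1)) - 107)² = ((2 - 1*(-5)) - 107)² = ((2 + 5) - 107)² = (7 - 107)² = (-100)² = 10000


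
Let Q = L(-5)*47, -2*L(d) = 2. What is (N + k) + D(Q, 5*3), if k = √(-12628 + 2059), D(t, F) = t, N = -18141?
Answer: -18188 + I*√10569 ≈ -18188.0 + 102.81*I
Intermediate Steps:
L(d) = -1 (L(d) = -½*2 = -1)
Q = -47 (Q = -1*47 = -47)
k = I*√10569 (k = √(-10569) = I*√10569 ≈ 102.81*I)
(N + k) + D(Q, 5*3) = (-18141 + I*√10569) - 47 = -18188 + I*√10569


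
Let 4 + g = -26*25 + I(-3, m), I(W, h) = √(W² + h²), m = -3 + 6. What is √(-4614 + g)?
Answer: √(-5268 + 3*√2) ≈ 72.552*I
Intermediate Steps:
m = 3
g = -654 + 3*√2 (g = -4 + (-26*25 + √((-3)² + 3²)) = -4 + (-650 + √(9 + 9)) = -4 + (-650 + √18) = -4 + (-650 + 3*√2) = -654 + 3*√2 ≈ -649.76)
√(-4614 + g) = √(-4614 + (-654 + 3*√2)) = √(-5268 + 3*√2)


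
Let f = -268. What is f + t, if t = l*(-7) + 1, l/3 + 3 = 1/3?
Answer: -211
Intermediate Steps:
l = -8 (l = -9 + 3/3 = -9 + 3*(1/3) = -9 + 1 = -8)
t = 57 (t = -8*(-7) + 1 = 56 + 1 = 57)
f + t = -268 + 57 = -211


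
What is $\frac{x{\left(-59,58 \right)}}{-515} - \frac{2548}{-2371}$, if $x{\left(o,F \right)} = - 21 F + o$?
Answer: $\frac{4339987}{1221065} \approx 3.5543$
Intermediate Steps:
$x{\left(o,F \right)} = o - 21 F$
$\frac{x{\left(-59,58 \right)}}{-515} - \frac{2548}{-2371} = \frac{-59 - 1218}{-515} - \frac{2548}{-2371} = \left(-59 - 1218\right) \left(- \frac{1}{515}\right) - - \frac{2548}{2371} = \left(-1277\right) \left(- \frac{1}{515}\right) + \frac{2548}{2371} = \frac{1277}{515} + \frac{2548}{2371} = \frac{4339987}{1221065}$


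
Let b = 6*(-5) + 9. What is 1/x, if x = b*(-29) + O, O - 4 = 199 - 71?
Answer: 1/741 ≈ 0.0013495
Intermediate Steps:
b = -21 (b = -30 + 9 = -21)
O = 132 (O = 4 + (199 - 71) = 4 + 128 = 132)
x = 741 (x = -21*(-29) + 132 = 609 + 132 = 741)
1/x = 1/741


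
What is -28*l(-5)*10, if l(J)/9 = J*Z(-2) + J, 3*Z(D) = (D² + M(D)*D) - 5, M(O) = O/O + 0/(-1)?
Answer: 0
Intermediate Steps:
M(O) = 1 (M(O) = 1 + 0*(-1) = 1 + 0 = 1)
Z(D) = -5/3 + D/3 + D²/3 (Z(D) = ((D² + 1*D) - 5)/3 = ((D² + D) - 5)/3 = ((D + D²) - 5)/3 = (-5 + D + D²)/3 = -5/3 + D/3 + D²/3)
l(J) = 0 (l(J) = 9*(J*(-5/3 + (⅓)*(-2) + (⅓)*(-2)²) + J) = 9*(J*(-5/3 - ⅔ + (⅓)*4) + J) = 9*(J*(-5/3 - ⅔ + 4/3) + J) = 9*(J*(-1) + J) = 9*(-J + J) = 9*0 = 0)
-28*l(-5)*10 = -28*0*10 = 0*10 = 0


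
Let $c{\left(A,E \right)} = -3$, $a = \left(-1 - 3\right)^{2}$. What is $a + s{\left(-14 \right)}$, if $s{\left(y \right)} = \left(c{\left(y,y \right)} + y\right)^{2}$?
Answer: $305$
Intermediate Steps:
$a = 16$ ($a = \left(-4\right)^{2} = 16$)
$s{\left(y \right)} = \left(-3 + y\right)^{2}$
$a + s{\left(-14 \right)} = 16 + \left(-3 - 14\right)^{2} = 16 + \left(-17\right)^{2} = 16 + 289 = 305$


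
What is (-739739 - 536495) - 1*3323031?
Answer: -4599265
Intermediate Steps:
(-739739 - 536495) - 1*3323031 = -1276234 - 3323031 = -4599265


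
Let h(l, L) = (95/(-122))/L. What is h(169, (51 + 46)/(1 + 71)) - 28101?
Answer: -166277037/5917 ≈ -28102.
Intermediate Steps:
h(l, L) = -95/(122*L) (h(l, L) = (95*(-1/122))/L = -95/(122*L))
h(169, (51 + 46)/(1 + 71)) - 28101 = -95*(1 + 71)/(51 + 46)/122 - 28101 = -95/(122*(97/72)) - 28101 = -95/(122*(97*(1/72))) - 28101 = -95/(122*97/72) - 28101 = -95/122*72/97 - 28101 = -3420/5917 - 28101 = -166277037/5917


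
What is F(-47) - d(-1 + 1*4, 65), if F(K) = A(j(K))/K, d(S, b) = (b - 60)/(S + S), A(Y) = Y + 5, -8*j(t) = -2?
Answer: -533/564 ≈ -0.94504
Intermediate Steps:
j(t) = 1/4 (j(t) = -1/8*(-2) = 1/4)
A(Y) = 5 + Y
d(S, b) = (-60 + b)/(2*S) (d(S, b) = (-60 + b)/((2*S)) = (-60 + b)*(1/(2*S)) = (-60 + b)/(2*S))
F(K) = 21/(4*K) (F(K) = (5 + 1/4)/K = 21/(4*K))
F(-47) - d(-1 + 1*4, 65) = (21/4)/(-47) - (-60 + 65)/(2*(-1 + 1*4)) = (21/4)*(-1/47) - 5/(2*(-1 + 4)) = -21/188 - 5/(2*3) = -21/188 - 1*5/6 = -21/188 - 5/6 = -533/564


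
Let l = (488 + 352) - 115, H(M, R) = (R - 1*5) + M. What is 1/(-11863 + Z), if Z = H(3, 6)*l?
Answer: -1/8963 ≈ -0.00011157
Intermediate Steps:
H(M, R) = -5 + M + R (H(M, R) = (R - 5) + M = (-5 + R) + M = -5 + M + R)
l = 725 (l = 840 - 115 = 725)
Z = 2900 (Z = (-5 + 3 + 6)*725 = 4*725 = 2900)
1/(-11863 + Z) = 1/(-11863 + 2900) = 1/(-8963) = -1/8963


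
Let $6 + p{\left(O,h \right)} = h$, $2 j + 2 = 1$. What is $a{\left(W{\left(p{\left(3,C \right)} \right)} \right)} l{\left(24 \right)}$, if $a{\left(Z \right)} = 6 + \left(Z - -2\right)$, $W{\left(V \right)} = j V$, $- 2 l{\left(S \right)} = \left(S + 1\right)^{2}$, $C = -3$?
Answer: $- \frac{15625}{4} \approx -3906.3$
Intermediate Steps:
$j = - \frac{1}{2}$ ($j = -1 + \frac{1}{2} \cdot 1 = -1 + \frac{1}{2} = - \frac{1}{2} \approx -0.5$)
$p{\left(O,h \right)} = -6 + h$
$l{\left(S \right)} = - \frac{\left(1 + S\right)^{2}}{2}$ ($l{\left(S \right)} = - \frac{\left(S + 1\right)^{2}}{2} = - \frac{\left(1 + S\right)^{2}}{2}$)
$W{\left(V \right)} = - \frac{V}{2}$
$a{\left(Z \right)} = 8 + Z$ ($a{\left(Z \right)} = 6 + \left(Z + 2\right) = 6 + \left(2 + Z\right) = 8 + Z$)
$a{\left(W{\left(p{\left(3,C \right)} \right)} \right)} l{\left(24 \right)} = \left(8 - \frac{-6 - 3}{2}\right) \left(- \frac{\left(1 + 24\right)^{2}}{2}\right) = \left(8 - - \frac{9}{2}\right) \left(- \frac{25^{2}}{2}\right) = \left(8 + \frac{9}{2}\right) \left(\left(- \frac{1}{2}\right) 625\right) = \frac{25}{2} \left(- \frac{625}{2}\right) = - \frac{15625}{4}$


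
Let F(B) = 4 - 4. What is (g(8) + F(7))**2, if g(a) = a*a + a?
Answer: 5184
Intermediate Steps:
g(a) = a + a**2 (g(a) = a**2 + a = a + a**2)
F(B) = 0
(g(8) + F(7))**2 = (8*(1 + 8) + 0)**2 = (8*9 + 0)**2 = (72 + 0)**2 = 72**2 = 5184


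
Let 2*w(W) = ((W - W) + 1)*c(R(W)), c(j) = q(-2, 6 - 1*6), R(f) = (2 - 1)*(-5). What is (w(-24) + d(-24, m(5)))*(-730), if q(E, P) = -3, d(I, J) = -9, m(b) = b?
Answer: 7665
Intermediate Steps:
R(f) = -5 (R(f) = 1*(-5) = -5)
c(j) = -3
w(W) = -3/2 (w(W) = (((W - W) + 1)*(-3))/2 = ((0 + 1)*(-3))/2 = (1*(-3))/2 = (1/2)*(-3) = -3/2)
(w(-24) + d(-24, m(5)))*(-730) = (-3/2 - 9)*(-730) = -21/2*(-730) = 7665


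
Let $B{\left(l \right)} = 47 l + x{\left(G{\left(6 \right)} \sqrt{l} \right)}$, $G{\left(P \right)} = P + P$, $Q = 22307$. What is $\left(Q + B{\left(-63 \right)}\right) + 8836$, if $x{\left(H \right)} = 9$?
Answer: $28191$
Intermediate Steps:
$G{\left(P \right)} = 2 P$
$B{\left(l \right)} = 9 + 47 l$ ($B{\left(l \right)} = 47 l + 9 = 9 + 47 l$)
$\left(Q + B{\left(-63 \right)}\right) + 8836 = \left(22307 + \left(9 + 47 \left(-63\right)\right)\right) + 8836 = \left(22307 + \left(9 - 2961\right)\right) + 8836 = \left(22307 - 2952\right) + 8836 = 19355 + 8836 = 28191$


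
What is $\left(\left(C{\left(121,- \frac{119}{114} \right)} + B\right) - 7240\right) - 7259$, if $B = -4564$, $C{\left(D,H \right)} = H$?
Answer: $- \frac{2173301}{114} \approx -19064.0$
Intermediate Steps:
$\left(\left(C{\left(121,- \frac{119}{114} \right)} + B\right) - 7240\right) - 7259 = \left(\left(- \frac{119}{114} - 4564\right) - 7240\right) - 7259 = \left(- \frac{520415}{114} - 7240\right) - 7259 = - \frac{1345775}{114} - 7259 = - \frac{2173301}{114}$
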